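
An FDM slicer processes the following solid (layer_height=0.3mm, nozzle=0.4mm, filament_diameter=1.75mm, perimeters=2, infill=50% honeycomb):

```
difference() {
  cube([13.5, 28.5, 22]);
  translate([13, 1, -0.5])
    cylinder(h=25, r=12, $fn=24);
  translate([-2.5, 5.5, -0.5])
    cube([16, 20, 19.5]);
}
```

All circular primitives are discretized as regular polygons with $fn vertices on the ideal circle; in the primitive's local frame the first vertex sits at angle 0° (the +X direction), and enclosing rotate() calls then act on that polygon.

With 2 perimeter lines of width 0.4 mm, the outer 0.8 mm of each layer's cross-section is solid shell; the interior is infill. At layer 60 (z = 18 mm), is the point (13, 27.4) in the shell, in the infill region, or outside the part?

At z = 18 mm: the cube is present — its section is the full 13.5×28.5 rectangle; the r=12 cylinder at (13, 1) gives a regular 24-gon of circumradius 12 (constant along its height); the cube at (-2.5, 5.5) (footprint 16×20) is included at this height; Taking the first minus the rest: starting from the 13.5×28.5 cube, the r=12 cylinder at (13, 1) partially overlaps it — only the 130.23 mm² overlap (of its 447.24 mm²) is removed, clipping the outline; the 16×20 cube at (-2.5, 5.5) partially overlaps it — only the 206.85 mm² overlap (of its 320.00 mm²) is removed, clipping the outline — 2 connected regions. Overall, the cross-section has 2 separate islands. The nearest boundary edge runs (13.50, 28.50)→(13.50, 25.50); distance from the point to it = 0.50 mm. (Shell/infill is judged within the island containing the point — the largest one.) The point is inside the cross-section, 0.50 mm from the nearest boundary — within the 0.8 mm shell band (2 × 0.4).

shell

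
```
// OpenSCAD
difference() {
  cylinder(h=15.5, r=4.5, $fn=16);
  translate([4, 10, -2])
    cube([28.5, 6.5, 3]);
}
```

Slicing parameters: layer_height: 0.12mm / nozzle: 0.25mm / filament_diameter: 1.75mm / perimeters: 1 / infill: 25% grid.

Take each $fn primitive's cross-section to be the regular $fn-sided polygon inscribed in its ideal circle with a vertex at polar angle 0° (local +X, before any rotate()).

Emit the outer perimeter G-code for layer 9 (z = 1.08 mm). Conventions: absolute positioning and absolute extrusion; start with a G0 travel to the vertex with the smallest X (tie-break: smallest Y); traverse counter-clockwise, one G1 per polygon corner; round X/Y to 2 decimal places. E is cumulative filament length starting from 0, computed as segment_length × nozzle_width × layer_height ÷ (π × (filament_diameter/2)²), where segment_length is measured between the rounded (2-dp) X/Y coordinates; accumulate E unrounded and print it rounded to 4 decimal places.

G0 X-4.50 Y0.00 Z1.08
G1 X-4.16 Y-1.72 E0.0219
G1 X-3.18 Y-3.18 E0.0438
G1 X-1.72 Y-4.16 E0.0657
G1 X0.00 Y-4.50 E0.0876
G1 X1.72 Y-4.16 E0.1095
G1 X3.18 Y-3.18 E0.1314
G1 X4.16 Y-1.72 E0.1533
G1 X4.50 Y0.00 E0.1752
G1 X4.16 Y1.72 E0.1971
G1 X3.18 Y3.18 E0.2190
G1 X1.72 Y4.16 E0.2409
G1 X0.00 Y4.50 E0.2628
G1 X-1.72 Y4.16 E0.2847
G1 X-3.18 Y3.18 E0.3066
G1 X-4.16 Y1.72 E0.3285
G1 X-4.50 Y0.00 E0.3504

At z = 1.08 mm: the cylinder: section is a regular 16-gon, circumradius r=4.5; the cube at (4, 10) does not reach this height (z outside [-2, 1]); Subtracting the remaining from the first: none of the subtracted shapes is present at this height, so the r=4.5 cylinder is unchanged — 1 connected region. The outline is a single polygon with 16 vertices. Extrusion per mm of travel: 0.25 × 0.12 / (π × 0.875²) = 0.012473. Accumulating E over each segment gives final E = 0.3504.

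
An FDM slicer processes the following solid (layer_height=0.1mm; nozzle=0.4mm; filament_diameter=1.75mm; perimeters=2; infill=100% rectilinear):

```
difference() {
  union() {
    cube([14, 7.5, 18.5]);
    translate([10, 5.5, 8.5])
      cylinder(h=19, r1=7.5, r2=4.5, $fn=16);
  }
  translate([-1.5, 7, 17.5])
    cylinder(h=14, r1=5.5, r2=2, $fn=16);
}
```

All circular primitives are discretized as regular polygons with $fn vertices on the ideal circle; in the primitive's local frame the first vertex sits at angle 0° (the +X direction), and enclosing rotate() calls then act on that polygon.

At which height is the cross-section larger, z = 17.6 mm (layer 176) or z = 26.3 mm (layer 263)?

Layer 176 (z = 17.6): the 14×7.5 cube contributes its full rectangle (area 105.00 mm²); the cone at (10, 5.5) (r1=7.5→r2=4.5) has section circumradius 6.063 here — a regular 16-gon (area = (16/2)·6.063²·sin(360°/16) = 112.55 mm²); Merging all regions: the regions partially overlap — summed areas 217.55 mm² minus the doubly-counted overlap 68.31 mm² gives 149.24 mm² — area = 149.24 mm²; the cone at (-1.5, 7) contributes a regular 16-gon of circumradius 5.475 (interpolated between r1=5.5 and r2=2 at t=0.007) (area = (16/2)·5.475²·sin(360°/16) = 91.77 mm²); Subtracting the remaining from the first: starting from that combined region (149.24 mm²), the cone at (-1.5, 7) partially overlaps it — only the 16.92 mm² overlap (of its 91.77 mm²) is removed, clipping the outline — area = 132.32 mm². So its area = 132.32 mm². Layer 263 (z = 26.3): the cube is absent (z outside [0, 18.5]); the cone at (10, 5.5) (r1=7.5→r2=4.5) has section circumradius 4.689 here — a regular 16-gon (area = (16/2)·4.689²·sin(360°/16) = 67.33 mm²); Merging all regions: only the cone at (10, 5.5) is present, so the union is just that shape — area = 67.33 mm²; the cone at (-1.5, 7) contributes a regular 16-gon of circumradius 3.300 (interpolated between r1=5.5 and r2=2 at t=0.629) (area = (16/2)·3.300²·sin(360°/16) = 33.34 mm²); Subtracting the remaining from the first: starting from the result so far (67.33 mm²), the cone at (-1.5, 7) misses the remaining region (no effect) — area = 67.33 mm². So its area = 67.33 mm². Layer 176 is larger (132.32 vs 67.33 mm²).

layer 176 (z = 17.6 mm)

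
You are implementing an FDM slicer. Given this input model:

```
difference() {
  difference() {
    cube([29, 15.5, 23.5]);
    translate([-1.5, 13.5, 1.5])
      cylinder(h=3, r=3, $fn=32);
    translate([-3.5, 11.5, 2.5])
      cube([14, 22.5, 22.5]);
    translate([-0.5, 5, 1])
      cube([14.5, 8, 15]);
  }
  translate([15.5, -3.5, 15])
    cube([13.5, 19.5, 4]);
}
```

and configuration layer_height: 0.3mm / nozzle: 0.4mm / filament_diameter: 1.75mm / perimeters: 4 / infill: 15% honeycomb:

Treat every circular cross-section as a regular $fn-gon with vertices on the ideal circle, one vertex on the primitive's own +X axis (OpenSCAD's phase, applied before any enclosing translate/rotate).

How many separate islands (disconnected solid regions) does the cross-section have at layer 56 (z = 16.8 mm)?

At z = 16.8 mm: the cube (footprint 29×15.5) is included at this height; the cylinder at (-1.5, 13.5) does not reach this height (z outside [1.5, 4.5]); the cube at (-3.5, 11.5) is present — its section is the full 14×22.5 rectangle; the cube at (-0.5, 5) is absent (z outside [1, 16]); Subtracting the remaining from the first: starting from the 29×15.5 cube, the 14×22.5 cube at (-3.5, 11.5) partially overlaps it — only the 42.00 mm² overlap (of its 315.00 mm²) is removed, clipping the outline — 1 connected region; the 13.5×19.5 cube at (15.5, -3.5) contributes its full rectangle; Subtracting the remaining from the first: starting from that combined region, the 13.5×19.5 cube at (15.5, -3.5) partially overlaps it — only the 209.25 mm² overlap (of its 263.25 mm²) is removed, clipping the outline — 1 connected region. Overall, the cross-section is a single solid region. Island count = 1.

1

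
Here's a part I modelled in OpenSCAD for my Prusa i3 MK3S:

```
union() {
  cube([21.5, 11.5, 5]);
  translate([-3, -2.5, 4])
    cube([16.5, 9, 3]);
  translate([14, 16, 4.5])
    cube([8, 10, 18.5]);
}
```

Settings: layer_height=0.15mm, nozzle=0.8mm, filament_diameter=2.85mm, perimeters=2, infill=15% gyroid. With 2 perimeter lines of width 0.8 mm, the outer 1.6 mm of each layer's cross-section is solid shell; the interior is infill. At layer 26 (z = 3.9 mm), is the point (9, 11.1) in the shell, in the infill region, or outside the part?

shell

At z = 3.9 mm: the cube is present — its section is the full 21.5×11.5 rectangle; the cube at (-3, -2.5) is not intersected at this z (z outside [4, 7]); the cube at (14, 16) does not reach this height (z outside [4.5, 23]); Merging all regions: only the 21.5×11.5 cube is present, so the union is just that shape — 1 connected region. Overall, the cross-section is a single solid region. The nearest boundary edge runs (21.50, 11.50)→(0.00, 11.50); distance from the point to it = 0.40 mm. The point is inside the cross-section, 0.40 mm from the nearest boundary — within the 1.6 mm shell band (2 × 0.8).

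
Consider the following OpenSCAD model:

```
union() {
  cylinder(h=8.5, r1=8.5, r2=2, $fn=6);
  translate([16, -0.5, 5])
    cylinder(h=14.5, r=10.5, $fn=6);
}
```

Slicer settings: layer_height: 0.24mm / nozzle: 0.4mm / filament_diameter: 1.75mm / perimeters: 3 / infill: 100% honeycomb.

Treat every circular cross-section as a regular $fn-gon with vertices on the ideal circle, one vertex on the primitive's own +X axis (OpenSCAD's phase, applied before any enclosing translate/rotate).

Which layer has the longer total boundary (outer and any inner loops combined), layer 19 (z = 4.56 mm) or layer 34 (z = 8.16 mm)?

Layer 19 (z = 4.56): the cone (r1=8.5→r2=2) has section circumradius 5.013 here — a regular 6-gon (perimeter = 2·6·5.013·sin(180°/6) = 30.08 mm); the cylinder at (16, -0.5) is absent (z outside [5, 19.5]); Merging all regions: only the cone is present, so the union is just that shape — boundary = 30.08 mm. So its perimeter = 30.08 mm. Layer 34 (z = 8.16): the cone (r1=8.5→r2=2) has section circumradius 2.260 here — a regular 6-gon (perimeter = 2·6·2.260·sin(180°/6) = 13.56 mm); the r=10.5 cylinder at (16, -0.5) contributes a regular 6-gon of circumradius 10.5 (perimeter = 2·6·10.500·sin(180°/6) = 63.00 mm); Taking the union: the 2 present regions are separate (no shared area or edge), so areas and boundary lengths simply add and each stays a separate island — boundary = 76.56 mm. So its perimeter = 76.56 mm. Layer 34 is larger (76.56 vs 30.08 mm).

layer 34 (z = 8.16 mm)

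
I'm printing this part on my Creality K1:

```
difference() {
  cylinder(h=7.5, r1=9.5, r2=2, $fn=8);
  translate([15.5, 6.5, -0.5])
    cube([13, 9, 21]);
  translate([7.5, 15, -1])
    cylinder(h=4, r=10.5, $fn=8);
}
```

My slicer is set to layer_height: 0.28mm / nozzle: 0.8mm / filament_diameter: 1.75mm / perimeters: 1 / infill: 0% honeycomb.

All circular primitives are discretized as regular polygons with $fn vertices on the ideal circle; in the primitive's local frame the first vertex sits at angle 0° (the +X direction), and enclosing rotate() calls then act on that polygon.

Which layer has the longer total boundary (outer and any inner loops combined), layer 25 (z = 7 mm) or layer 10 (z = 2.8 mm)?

Layer 25 (z = 7): the cone (r1=9.5→r2=2) has section circumradius 2.500 here — a regular 8-gon (perimeter = 2·8·2.500·sin(180°/8) = 15.31 mm); the cube at (15.5, 6.5) (footprint 13×9) is included at this height (perimeter 44.00 mm); the cylinder at (7.5, 15) is not intersected at this z (z outside [-1, 3]); After the difference (first − rest): starting from the cone, the 13×9 cube at (15.5, 6.5) misses the remaining region (no effect) — boundary = 15.31 mm. So its perimeter = 15.31 mm. Layer 10 (z = 2.8): the cone (r1=9.5→r2=2) has section circumradius 6.700 here — a regular 8-gon (perimeter = 2·8·6.700·sin(180°/8) = 41.02 mm); the 13×9 cube at (15.5, 6.5) contributes its full rectangle (perimeter 44.00 mm); the r=10.5 cylinder at (7.5, 15) contributes a regular 8-gon of circumradius 10.5 (perimeter = 2·8·10.500·sin(180°/8) = 64.29 mm); After the difference (first − rest): starting from the cone, the 13×9 cube at (15.5, 6.5) misses the remaining region (no effect); the r=10.5 cylinder at (7.5, 15) misses the remaining region (no effect) — boundary = 41.02 mm. So its perimeter = 41.02 mm. Layer 10 is larger (41.02 vs 15.31 mm).

layer 10 (z = 2.8 mm)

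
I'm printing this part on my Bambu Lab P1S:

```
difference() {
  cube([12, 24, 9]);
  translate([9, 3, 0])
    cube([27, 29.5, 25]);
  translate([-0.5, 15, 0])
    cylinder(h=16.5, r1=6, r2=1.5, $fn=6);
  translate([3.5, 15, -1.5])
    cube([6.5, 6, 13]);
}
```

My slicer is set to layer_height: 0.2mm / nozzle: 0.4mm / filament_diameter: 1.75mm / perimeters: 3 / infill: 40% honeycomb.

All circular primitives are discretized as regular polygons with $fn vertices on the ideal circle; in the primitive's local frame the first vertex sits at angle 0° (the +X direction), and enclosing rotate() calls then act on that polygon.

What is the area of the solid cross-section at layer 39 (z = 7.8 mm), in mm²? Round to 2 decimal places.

175.87 mm²

At z = 7.8 mm: the 12×24 cube contributes its full rectangle (area 288.00 mm²); the cube at (9, 3) is present — its section is the full 27×29.5 rectangle (area 796.50 mm²); the cone at (-0.5, 15) (r1=6→r2=1.5) has section circumradius 3.873 here — a regular 6-gon (area = (6/2)·3.873²·sin(360°/6) = 38.97 mm²); the cube at (3.5, 15) is present — its section is the full 6.5×6 rectangle (area 39.00 mm²); After the difference (first − rest): starting from the 12×24 cube (288.00 mm²), the 27×29.5 cube at (9, 3) partially overlaps it — only the 63.00 mm² overlap (of its 796.50 mm²) is removed, clipping the outline; the cone at (-0.5, 15) partially overlaps it — only the 16.13 mm² overlap (of its 38.97 mm²) is removed, clipping the outline; the 6.5×6 cube at (3.5, 15) partially overlaps it — only the 33.00 mm² overlap (of its 39.00 mm²) is removed, clipping the outline — area = 175.87 mm². Overall, the cross-section is a single solid region. Net area = 175.87 mm².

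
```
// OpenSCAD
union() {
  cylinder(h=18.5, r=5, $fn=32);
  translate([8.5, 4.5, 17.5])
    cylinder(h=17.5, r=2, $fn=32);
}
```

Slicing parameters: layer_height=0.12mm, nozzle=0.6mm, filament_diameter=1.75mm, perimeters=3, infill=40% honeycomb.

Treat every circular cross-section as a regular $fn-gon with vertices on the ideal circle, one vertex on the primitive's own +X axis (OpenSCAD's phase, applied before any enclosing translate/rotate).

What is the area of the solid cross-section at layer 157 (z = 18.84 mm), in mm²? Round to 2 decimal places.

At z = 18.84 mm: the cylinder is absent (z outside [0, 18.5]); the r=2 cylinder at (8.5, 4.5) contributes a regular 32-gon of circumradius 2 (area = (32/2)·2.000²·sin(360°/32) = 12.49 mm²); Combining (union): only the r=2 cylinder at (8.5, 4.5) is present, so the union is just that shape — area = 12.49 mm². Overall, the cross-section is a single solid region. Net area = 12.49 mm².

12.49 mm²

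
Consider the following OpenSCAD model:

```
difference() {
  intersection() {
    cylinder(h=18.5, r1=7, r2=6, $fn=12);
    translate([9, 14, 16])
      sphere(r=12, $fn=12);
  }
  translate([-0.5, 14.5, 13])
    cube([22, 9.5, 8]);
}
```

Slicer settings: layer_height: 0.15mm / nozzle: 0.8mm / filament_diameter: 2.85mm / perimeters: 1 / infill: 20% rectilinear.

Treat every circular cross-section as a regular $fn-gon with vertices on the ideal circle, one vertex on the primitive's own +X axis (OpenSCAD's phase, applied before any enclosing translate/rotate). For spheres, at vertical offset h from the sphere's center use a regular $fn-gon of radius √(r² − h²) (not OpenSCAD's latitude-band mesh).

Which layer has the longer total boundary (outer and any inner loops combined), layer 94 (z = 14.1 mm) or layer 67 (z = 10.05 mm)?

Layer 94 (z = 14.1): the cone (r1=7→r2=6) has section circumradius 6.238 here — a regular 12-gon (perimeter = 2·12·6.238·sin(180°/12) = 38.75 mm); the r=12 sphere at (9, 14) slices to a regular 12-gon of circumradius 11.849 (√(r²−h²) with h=1.9 from center) (perimeter = 2·12·11.849·sin(180°/12) = 73.60 mm); Keeping only the common overlap: the r=12 sphere at (9, 14) partially overlaps the cone; clipping to the common part keeps 3.90 mm² — boundary = 11.29 mm; the cube at (-0.5, 14.5) (footprint 22×9.5) is included at this height (perimeter 63.00 mm); Taking the first minus the rest: starting from the result so far, the 22×9.5 cube at (-0.5, 14.5) misses the remaining region (no effect) — boundary = 11.29 mm. So its perimeter = 11.29 mm. Layer 67 (z = 10.05): the cone contributes a regular 12-gon of circumradius 6.457 (interpolated between r1=7 and r2=6 at t=0.543) (perimeter = 2·12·6.457·sin(180°/12) = 40.11 mm); the r=12 sphere at (9, 14) contributes a regular 12-gon of circumradius √(12²−5.95²) = 10.421 (perimeter = 2·12·10.421·sin(180°/12) = 64.73 mm); Taking the intersection: the r=12 sphere at (9, 14) partially overlaps the cone; clipping to the common part keeps 0.04 mm² — boundary = 1.96 mm; the cube at (-0.5, 14.5) is not intersected at this z (z outside [13, 21]); After the difference (first − rest): none of the subtracted shapes is present at this height, so the result so far is unchanged — boundary = 1.96 mm. So its perimeter = 1.96 mm. Layer 94 is larger (11.29 vs 1.96 mm).

layer 94 (z = 14.1 mm)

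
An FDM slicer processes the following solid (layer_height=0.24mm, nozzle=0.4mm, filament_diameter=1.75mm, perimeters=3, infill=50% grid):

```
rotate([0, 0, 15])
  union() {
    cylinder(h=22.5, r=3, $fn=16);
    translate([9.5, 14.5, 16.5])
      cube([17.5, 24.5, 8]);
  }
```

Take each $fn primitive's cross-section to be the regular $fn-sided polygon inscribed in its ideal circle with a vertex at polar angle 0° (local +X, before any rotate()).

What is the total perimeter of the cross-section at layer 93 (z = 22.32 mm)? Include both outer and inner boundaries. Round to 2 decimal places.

102.73 mm

At z = 22.32 mm: the r=3 cylinder contributes a regular 16-gon of circumradius 3 (perimeter = 2·16·3.000·sin(180°/16) = 18.73 mm); the cube at (9.5, 14.5) (footprint 17.5×24.5) is included at this height (perimeter 84.00 mm); Merging all regions: the 2 present regions are separate (no shared area or edge), so areas and boundary lengths simply add and each stays a separate island — boundary = 102.73 mm; (whole slice rotated 15° about Z — lengths, areas and connectivity unchanged). Overall, the cross-section has 2 separate islands. Total boundary length (outer) = 102.73 mm.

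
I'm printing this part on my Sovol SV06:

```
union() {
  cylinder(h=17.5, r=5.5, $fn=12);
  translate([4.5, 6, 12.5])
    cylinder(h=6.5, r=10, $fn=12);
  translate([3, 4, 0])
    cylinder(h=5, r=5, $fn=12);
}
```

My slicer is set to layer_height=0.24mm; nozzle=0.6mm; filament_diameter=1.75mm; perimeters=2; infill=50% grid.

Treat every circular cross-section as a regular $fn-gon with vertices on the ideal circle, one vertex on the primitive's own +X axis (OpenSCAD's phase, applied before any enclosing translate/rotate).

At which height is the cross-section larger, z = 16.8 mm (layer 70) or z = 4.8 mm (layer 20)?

layer 70 (z = 16.8 mm)

Layer 70 (z = 16.8): the r=5.5 cylinder contributes a regular 12-gon of circumradius 5.5 (area = (12/2)·5.500²·sin(360°/12) = 90.75 mm²); the r=10 cylinder at (4.5, 6) contributes a regular 12-gon of circumradius 10 (area = (12/2)·10.000²·sin(360°/12) = 300.00 mm²); the cylinder at (3, 4) is absent (z outside [0, 5]); Combining (union): the regions partially overlap — summed areas 390.75 mm² minus the doubly-counted overlap 64.18 mm² gives 326.57 mm² — area = 326.57 mm². So its area = 326.57 mm². Layer 20 (z = 4.8): the r=5.5 cylinder contributes a regular 12-gon of circumradius 5.5 (area = (12/2)·5.500²·sin(360°/12) = 90.75 mm²); the cylinder at (4.5, 6) is not intersected at this z (z outside [12.5, 19]); the cylinder at (3, 4): section is a regular 12-gon, circumradius r=5 (area = (12/2)·5.000²·sin(360°/12) = 75.00 mm²); Taking the union: the regions partially overlap — summed areas 165.75 mm² minus the doubly-counted overlap 33.41 mm² gives 132.34 mm² — area = 132.34 mm². So its area = 132.34 mm². Layer 70 is larger (326.57 vs 132.34 mm²).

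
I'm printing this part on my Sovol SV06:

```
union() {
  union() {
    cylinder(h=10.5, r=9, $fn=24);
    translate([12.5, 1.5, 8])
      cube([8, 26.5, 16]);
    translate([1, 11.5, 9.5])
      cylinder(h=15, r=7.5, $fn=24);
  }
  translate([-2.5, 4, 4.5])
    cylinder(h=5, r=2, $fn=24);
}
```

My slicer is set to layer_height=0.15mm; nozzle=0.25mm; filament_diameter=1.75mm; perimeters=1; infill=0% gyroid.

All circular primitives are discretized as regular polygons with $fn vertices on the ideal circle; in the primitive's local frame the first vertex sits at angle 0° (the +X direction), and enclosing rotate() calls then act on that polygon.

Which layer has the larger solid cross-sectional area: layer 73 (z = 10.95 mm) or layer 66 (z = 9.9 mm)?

Layer 73 (z = 10.95): the cylinder is absent (z outside [0, 10.5]); the cube at (12.5, 1.5) is present — its section is the full 8×26.5 rectangle (area 212.00 mm²); the cylinder at (1, 11.5): section is a regular 24-gon, circumradius r=7.5 (area = (24/2)·7.500²·sin(360°/24) = 174.70 mm²); Taking the union: the 2 present regions are separate (no shared area or edge), so areas and boundary lengths simply add and each stays a separate island — area = 386.70 mm²; the cylinder at (-2.5, 4) is absent (z outside [4.5, 9.5]); Taking the union: only the result so far is present, so the union is just that shape — area = 386.70 mm². So its area = 386.70 mm². Layer 66 (z = 9.9): the cylinder: section is a regular 24-gon, circumradius r=9 (area = (24/2)·9.000²·sin(360°/24) = 251.57 mm²); the cube at (12.5, 1.5) (footprint 8×26.5) is included at this height (area 212.00 mm²); the cylinder at (1, 11.5): section is a regular 24-gon, circumradius r=7.5 (area = (24/2)·7.500²·sin(360°/24) = 174.70 mm²); Merging all regions: the regions partially overlap — summed areas 638.27 mm² minus the doubly-counted overlap 38.84 mm² gives 599.44 mm² — area = 599.44 mm²; the cylinder at (-2.5, 4) is not intersected at this z (z outside [4.5, 9.5]); Combining (union): only that combined region is present, so the union is just that shape — area = 599.44 mm². So its area = 599.44 mm². Layer 66 is larger (599.44 vs 386.70 mm²).

layer 66 (z = 9.9 mm)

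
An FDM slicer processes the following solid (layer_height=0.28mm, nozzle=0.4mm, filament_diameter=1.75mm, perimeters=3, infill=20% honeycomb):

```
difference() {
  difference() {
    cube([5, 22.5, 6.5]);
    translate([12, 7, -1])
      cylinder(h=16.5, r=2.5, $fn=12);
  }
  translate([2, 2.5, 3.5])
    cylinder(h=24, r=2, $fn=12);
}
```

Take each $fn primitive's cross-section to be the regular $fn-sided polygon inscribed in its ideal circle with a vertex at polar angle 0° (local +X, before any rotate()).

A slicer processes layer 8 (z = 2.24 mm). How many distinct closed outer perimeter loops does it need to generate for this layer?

1

At z = 2.24 mm: the 5×22.5 cube contributes its full rectangle; the r=2.5 cylinder at (12, 7) gives a regular 12-gon of circumradius 2.5 (constant along its height); After the difference (first − rest): starting from the 5×22.5 cube, the r=2.5 cylinder at (12, 7) misses the remaining region (no effect) — 1 connected region; the cylinder at (2, 2.5) is not intersected at this z (z outside [3.5, 27.5]); After the difference (first − rest): none of the subtracted shapes is present at this height, so that combined region is unchanged — 1 connected region. The result has 1 disconnected region.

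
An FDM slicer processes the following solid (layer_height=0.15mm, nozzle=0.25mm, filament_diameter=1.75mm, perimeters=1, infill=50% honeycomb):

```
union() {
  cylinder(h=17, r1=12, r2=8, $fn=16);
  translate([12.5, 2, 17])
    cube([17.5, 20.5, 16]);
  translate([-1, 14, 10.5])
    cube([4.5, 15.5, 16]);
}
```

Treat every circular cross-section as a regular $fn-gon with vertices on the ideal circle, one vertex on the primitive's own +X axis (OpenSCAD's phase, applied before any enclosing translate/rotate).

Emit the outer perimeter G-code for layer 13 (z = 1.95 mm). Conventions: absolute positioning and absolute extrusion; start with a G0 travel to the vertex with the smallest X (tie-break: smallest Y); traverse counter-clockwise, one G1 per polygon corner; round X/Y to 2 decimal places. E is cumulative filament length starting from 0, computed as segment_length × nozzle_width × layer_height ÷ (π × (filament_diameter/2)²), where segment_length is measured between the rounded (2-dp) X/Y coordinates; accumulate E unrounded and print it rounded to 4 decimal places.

G0 X-11.54 Y0.00 Z1.95
G1 X-10.66 Y-4.42 E0.0703
G1 X-8.16 Y-8.16 E0.1404
G1 X-4.42 Y-10.66 E0.2105
G1 X0.00 Y-11.54 E0.2808
G1 X4.42 Y-10.66 E0.3511
G1 X8.16 Y-8.16 E0.4212
G1 X10.66 Y-4.42 E0.4913
G1 X11.54 Y0.00 E0.5616
G1 X10.66 Y4.42 E0.6319
G1 X8.16 Y8.16 E0.7020
G1 X4.42 Y10.66 E0.7721
G1 X0.00 Y11.54 E0.8424
G1 X-4.42 Y10.66 E0.9127
G1 X-8.16 Y8.16 E0.9828
G1 X-10.66 Y4.42 E1.0529
G1 X-11.54 Y0.00 E1.1232

At z = 1.95 mm: the cone contributes a regular 16-gon of circumradius 11.541 (interpolated between r1=12 and r2=8 at t=0.115); the cube at (12.5, 2) is not intersected at this z (z outside [17, 33]); the cube at (-1, 14) is absent (z outside [10.5, 26.5]); Combining (union): only the cone is present, so the union is just that shape — 1 connected region. The outline is a single polygon with 16 vertices. Extrusion per mm of travel: 0.25 × 0.15 / (π × 0.875²) = 0.015591. Accumulating E over each segment gives final E = 1.1232.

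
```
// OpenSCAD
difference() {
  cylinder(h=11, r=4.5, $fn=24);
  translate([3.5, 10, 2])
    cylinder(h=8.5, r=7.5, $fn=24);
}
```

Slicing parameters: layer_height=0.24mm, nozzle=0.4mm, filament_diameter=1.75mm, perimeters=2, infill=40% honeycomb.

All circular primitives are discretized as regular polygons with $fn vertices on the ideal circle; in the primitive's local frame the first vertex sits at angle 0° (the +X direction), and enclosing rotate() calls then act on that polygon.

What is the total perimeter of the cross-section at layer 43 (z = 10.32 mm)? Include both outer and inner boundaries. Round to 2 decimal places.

27.94 mm

At z = 10.32 mm: the r=4.5 cylinder contributes a regular 24-gon of circumradius 4.5 (perimeter = 2·24·4.500·sin(180°/24) = 28.19 mm); the r=7.5 cylinder at (3.5, 10) gives a regular 24-gon of circumradius 7.5 (constant along its height) (perimeter = 2·24·7.500·sin(180°/24) = 46.99 mm); Taking the first minus the rest: starting from the r=4.5 cylinder, the r=7.5 cylinder at (3.5, 10) partially overlaps it — only the 4.77 mm² overlap (of its 174.70 mm²) is removed, clipping the outline — boundary = 27.94 mm. Overall, the cross-section is a single solid region. Total boundary length (outer) = 27.94 mm.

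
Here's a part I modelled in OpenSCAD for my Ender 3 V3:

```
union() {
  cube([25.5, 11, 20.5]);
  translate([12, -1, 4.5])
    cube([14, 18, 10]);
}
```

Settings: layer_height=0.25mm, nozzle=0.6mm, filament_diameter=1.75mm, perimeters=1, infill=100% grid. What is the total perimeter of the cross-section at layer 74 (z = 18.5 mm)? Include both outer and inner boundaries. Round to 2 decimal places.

73.00 mm

At z = 18.5 mm: the cube is present — its section is the full 25.5×11 rectangle (perimeter 73.00 mm); the cube at (12, -1) is absent (z outside [4.5, 14.5]); Combining (union): only the 25.5×11 cube is present, so the union is just that shape — boundary = 73.00 mm. Overall, the cross-section is a single solid region. Total boundary length (outer) = 73.00 mm.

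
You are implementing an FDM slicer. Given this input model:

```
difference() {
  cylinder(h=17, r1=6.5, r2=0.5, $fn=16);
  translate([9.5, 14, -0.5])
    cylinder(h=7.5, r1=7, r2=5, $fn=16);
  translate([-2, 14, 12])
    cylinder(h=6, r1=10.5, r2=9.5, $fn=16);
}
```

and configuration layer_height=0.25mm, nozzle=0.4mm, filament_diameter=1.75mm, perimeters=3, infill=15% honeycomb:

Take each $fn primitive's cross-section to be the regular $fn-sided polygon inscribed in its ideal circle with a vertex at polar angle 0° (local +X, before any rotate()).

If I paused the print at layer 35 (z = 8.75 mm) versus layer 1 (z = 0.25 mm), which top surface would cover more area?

Layer 35 (z = 8.75): the cone (r1=6.5→r2=0.5) has section circumradius 3.412 here — a regular 16-gon (area = (16/2)·3.412²·sin(360°/16) = 35.64 mm²); the cone at (9.5, 14) does not reach this height (z outside [-0.5, 7]); the cone at (-2, 14) is not intersected at this z (z outside [12, 18]); Subtracting the remaining from the first: none of the subtracted shapes is present at this height, so the cone is unchanged — area = 35.64 mm². So its area = 35.64 mm². Layer 1 (z = 0.25): the cone: at t=0.015 of its height the radius interpolates to r₁+(r₂−r₁)t = 6.412, giving a regular 16-gon of that circumradius (area = (16/2)·6.412²·sin(360°/16) = 125.86 mm²); the cone at (9.5, 14): at t=0.100 of its height the radius interpolates to r₁+(r₂−r₁)t = 6.800, giving a regular 16-gon of that circumradius (area = (16/2)·6.800²·sin(360°/16) = 141.56 mm²); the cone at (-2, 14) is not intersected at this z (z outside [12, 18]); After the difference (first − rest): starting from the cone (125.86 mm²), the cone at (9.5, 14) misses the remaining region (no effect) — area = 125.86 mm². So its area = 125.86 mm². Layer 1 is larger (125.86 vs 35.64 mm²).

layer 1 (z = 0.25 mm)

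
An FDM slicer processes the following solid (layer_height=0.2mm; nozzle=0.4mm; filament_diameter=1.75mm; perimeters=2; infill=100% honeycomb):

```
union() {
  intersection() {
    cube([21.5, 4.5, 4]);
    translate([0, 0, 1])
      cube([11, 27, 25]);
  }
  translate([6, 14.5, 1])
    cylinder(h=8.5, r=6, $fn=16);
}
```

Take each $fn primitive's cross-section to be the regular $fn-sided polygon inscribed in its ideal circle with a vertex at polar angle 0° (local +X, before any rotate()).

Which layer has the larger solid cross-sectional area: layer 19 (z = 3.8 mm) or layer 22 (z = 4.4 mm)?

layer 19 (z = 3.8 mm)

Layer 19 (z = 3.8): the 21.5×4.5 cube contributes its full rectangle (area 96.75 mm²); the 11×27 cube contributes its full rectangle (area 297.00 mm²); Keeping only the common overlap: the 11×27 cube partially overlaps the 21.5×4.5 cube; clipping to the common part keeps 49.50 mm² — area = 49.50 mm²; the r=6 cylinder at (6, 14.5) gives a regular 16-gon of circumradius 6 (constant along its height) (area = (16/2)·6.000²·sin(360°/16) = 110.21 mm²); Combining (union): the 2 present regions are separate (no shared area or edge), so areas and boundary lengths simply add and each stays a separate island — area = 159.71 mm². So its area = 159.71 mm². Layer 22 (z = 4.4): the cube is absent (z outside [0, 4]); the cube is present — its section is the full 11×27 rectangle (area 297.00 mm²); Taking the intersection: at least one operand is absent at this height, so nothing remains; the r=6 cylinder at (6, 14.5) gives a regular 16-gon of circumradius 6 (constant along its height) (area = (16/2)·6.000²·sin(360°/16) = 110.21 mm²); Merging all regions: only the r=6 cylinder at (6, 14.5) is present, so the union is just that shape — area = 110.21 mm². So its area = 110.21 mm². Layer 19 is larger (159.71 vs 110.21 mm²).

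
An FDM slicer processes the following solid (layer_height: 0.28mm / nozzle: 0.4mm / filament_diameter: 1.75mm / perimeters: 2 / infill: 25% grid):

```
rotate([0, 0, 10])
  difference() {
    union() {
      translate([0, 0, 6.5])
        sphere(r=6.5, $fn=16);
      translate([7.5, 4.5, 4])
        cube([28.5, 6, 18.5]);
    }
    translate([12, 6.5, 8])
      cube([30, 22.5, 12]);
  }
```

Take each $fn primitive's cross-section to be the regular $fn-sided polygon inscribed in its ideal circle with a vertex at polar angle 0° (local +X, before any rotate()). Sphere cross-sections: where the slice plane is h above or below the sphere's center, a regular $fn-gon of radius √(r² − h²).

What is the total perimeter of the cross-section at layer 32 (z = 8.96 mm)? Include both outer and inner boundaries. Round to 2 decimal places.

106.56 mm

At z = 8.96 mm: the r=6.5 sphere slices to a regular 16-gon of circumradius 6.017 (√(r²−h²) with h=2.46 from center) (perimeter = 2·16·6.017·sin(180°/16) = 37.56 mm); the 28.5×6 cube at (7.5, 4.5) contributes its full rectangle (perimeter 69.00 mm); Taking the union: the 2 present regions are separate (no shared area or edge), so areas and boundary lengths simply add and each stays a separate island — boundary = 106.56 mm; the cube at (12, 6.5) is present — its section is the full 30×22.5 rectangle (perimeter 105.00 mm); Subtracting the remaining from the first: starting from the result so far, the 30×22.5 cube at (12, 6.5) partially overlaps it — only the 96.00 mm² overlap (of its 675.00 mm²) is removed, clipping the outline — boundary = 106.56 mm; (rotated 10° about Z; rotation is an isometry so areas/perimeters/island counts are preserved). Overall, the cross-section has 2 separate islands. Total boundary length (outer) = 106.56 mm.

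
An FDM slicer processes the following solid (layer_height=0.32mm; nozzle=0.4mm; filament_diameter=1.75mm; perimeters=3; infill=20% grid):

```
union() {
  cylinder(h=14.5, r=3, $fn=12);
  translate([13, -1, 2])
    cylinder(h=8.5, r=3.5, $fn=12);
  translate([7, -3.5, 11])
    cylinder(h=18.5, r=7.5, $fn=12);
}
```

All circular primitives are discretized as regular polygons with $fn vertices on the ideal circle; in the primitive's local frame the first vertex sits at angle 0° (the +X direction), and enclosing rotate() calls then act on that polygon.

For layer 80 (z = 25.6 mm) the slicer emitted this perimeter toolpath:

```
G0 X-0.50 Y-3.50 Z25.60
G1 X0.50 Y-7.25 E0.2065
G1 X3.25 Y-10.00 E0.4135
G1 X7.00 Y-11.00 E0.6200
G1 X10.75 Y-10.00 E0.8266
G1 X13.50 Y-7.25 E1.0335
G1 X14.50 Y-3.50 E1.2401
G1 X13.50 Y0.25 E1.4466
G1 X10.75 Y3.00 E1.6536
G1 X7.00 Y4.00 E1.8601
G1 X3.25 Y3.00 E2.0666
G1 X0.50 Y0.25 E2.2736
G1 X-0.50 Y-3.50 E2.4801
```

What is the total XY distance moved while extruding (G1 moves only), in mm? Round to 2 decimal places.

46.60 mm

Sum the Euclidean lengths of each G1 segment: total = 46.60 mm.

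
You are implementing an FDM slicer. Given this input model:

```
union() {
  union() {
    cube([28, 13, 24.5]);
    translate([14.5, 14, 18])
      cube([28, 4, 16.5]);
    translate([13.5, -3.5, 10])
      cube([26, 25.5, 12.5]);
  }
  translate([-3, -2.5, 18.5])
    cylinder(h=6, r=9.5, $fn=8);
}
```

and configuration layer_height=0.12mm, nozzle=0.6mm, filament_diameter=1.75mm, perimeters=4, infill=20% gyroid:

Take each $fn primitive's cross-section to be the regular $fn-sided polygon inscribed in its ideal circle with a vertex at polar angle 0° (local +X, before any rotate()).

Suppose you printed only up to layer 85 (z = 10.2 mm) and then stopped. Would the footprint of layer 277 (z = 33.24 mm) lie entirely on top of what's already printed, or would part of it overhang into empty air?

part overhangs

Compare the two slices. At z = 10.2: the cube is present — its section is the full 28×13 rectangle (area 364.00 mm²); the cube at (14.5, 14) is not intersected at this z (z outside [18, 34.5]); the cube at (13.5, -3.5) is present — its section is the full 26×25.5 rectangle (area 663.00 mm²); Taking the union: the regions partially overlap — summed areas 1027.00 mm² minus the doubly-counted overlap 188.50 mm² gives 838.50 mm² — area = 838.50 mm²; the cylinder at (-3, -2.5) does not reach this height (z outside [18.5, 24.5]); Taking the union: only the result so far is present, so the union is just that shape — area = 838.50 mm². At z = 33.24: the cube is absent (z outside [0, 24.5]); the cube at (14.5, 14) is present — its section is the full 28×4 rectangle (area 112.00 mm²); the cube at (13.5, -3.5) is absent (z outside [10, 22.5]); Taking the union: only the 28×4 cube at (14.5, 14) is present, so the union is just that shape — area = 112.00 mm²; the cylinder at (-3, -2.5) is absent (z outside [18.5, 24.5]); Taking the union: only the result so far is present, so the union is just that shape — area = 112.00 mm². Checking containment: at z = 33.24 the cross-section extends beyond the z = 10.2 cross-section by about 12.00 mm².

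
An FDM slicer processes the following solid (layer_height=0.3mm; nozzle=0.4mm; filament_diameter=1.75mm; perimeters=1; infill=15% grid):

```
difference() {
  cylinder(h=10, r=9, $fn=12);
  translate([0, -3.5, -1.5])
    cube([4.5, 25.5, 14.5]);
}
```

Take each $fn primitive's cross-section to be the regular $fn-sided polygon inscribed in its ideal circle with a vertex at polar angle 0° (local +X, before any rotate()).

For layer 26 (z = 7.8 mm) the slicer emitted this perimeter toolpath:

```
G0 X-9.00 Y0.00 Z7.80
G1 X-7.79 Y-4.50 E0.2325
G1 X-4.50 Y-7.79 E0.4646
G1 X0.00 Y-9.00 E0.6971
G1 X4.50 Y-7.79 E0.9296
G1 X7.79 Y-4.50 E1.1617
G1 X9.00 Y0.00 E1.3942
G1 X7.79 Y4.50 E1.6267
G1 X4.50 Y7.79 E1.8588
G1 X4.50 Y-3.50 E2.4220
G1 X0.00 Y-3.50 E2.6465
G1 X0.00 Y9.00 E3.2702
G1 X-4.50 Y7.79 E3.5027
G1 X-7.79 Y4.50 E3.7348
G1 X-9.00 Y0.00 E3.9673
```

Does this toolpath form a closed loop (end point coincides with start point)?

yes

Start point (G0): (-9.00, 0.00). End point (last G1): the path returns to the start — closed.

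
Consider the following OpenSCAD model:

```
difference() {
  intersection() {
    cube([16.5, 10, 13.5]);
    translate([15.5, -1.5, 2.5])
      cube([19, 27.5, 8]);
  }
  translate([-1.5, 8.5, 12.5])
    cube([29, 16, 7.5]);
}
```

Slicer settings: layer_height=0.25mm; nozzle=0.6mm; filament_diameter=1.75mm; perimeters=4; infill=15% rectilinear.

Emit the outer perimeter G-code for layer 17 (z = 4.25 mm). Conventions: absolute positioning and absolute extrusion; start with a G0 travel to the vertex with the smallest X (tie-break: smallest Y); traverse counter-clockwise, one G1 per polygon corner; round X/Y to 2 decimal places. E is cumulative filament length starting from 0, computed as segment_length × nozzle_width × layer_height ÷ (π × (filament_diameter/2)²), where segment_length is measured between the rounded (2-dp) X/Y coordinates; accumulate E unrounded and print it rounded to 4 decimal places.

G0 X15.50 Y0.00 Z4.25
G1 X16.50 Y0.00 E0.0624
G1 X16.50 Y10.00 E0.6860
G1 X15.50 Y10.00 E0.7484
G1 X15.50 Y0.00 E1.3720

At z = 4.25 mm: the 16.5×10 cube contributes its full rectangle; the cube at (15.5, -1.5) is present — its section is the full 19×27.5 rectangle; After intersecting: the 19×27.5 cube at (15.5, -1.5) partially overlaps the 16.5×10 cube; clipping to the common part keeps 10.00 mm² — 1 connected region; the cube at (-1.5, 8.5) is absent (z outside [12.5, 20]); Taking the first minus the rest: none of the subtracted shapes is present at this height, so that combined region is unchanged — 1 connected region. The outline is a single polygon with 4 vertices. Extrusion per mm of travel: 0.6 × 0.25 / (π × 0.875²) = 0.062363. Accumulating E over each segment gives final E = 1.3720.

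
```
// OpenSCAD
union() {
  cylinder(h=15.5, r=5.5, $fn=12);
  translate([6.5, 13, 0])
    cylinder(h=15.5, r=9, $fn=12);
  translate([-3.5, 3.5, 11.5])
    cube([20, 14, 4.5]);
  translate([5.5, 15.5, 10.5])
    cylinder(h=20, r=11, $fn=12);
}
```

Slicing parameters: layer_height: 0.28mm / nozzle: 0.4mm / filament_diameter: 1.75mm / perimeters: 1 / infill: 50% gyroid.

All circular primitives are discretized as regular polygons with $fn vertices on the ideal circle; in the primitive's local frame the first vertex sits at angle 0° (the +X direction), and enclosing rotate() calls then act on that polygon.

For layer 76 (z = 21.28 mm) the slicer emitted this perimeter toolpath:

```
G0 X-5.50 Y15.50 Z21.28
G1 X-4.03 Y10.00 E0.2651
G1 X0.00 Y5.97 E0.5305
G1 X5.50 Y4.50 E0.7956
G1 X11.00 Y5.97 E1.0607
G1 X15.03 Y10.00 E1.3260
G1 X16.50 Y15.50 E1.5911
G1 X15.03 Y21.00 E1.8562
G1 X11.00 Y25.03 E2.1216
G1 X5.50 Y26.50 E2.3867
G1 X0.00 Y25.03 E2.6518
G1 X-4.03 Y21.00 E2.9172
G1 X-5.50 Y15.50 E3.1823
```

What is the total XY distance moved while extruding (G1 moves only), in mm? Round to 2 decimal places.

68.34 mm

Sum the Euclidean lengths of each G1 segment: total = 68.34 mm.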